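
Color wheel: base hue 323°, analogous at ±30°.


Base hue: 323°
Left analog: (323 - 30) mod 360 = 293°
Right analog: (323 + 30) mod 360 = 353°
Analogous hues = 293° and 353°


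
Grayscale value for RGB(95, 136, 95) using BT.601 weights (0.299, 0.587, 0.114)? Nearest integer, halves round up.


Gray = 0.299×R + 0.587×G + 0.114×B
Gray = 0.299×95 + 0.587×136 + 0.114×95
Gray = 28.405 + 79.832 + 10.830
Gray = 119.067 → round half up → 119
Gray = 119


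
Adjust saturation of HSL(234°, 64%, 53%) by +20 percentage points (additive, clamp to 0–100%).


Original S = 64%
Adjustment = +20 percentage points
New S = 64 + (20) = 84
Clamp to [0, 100] → 84
= HSL(234°, 84%, 53%)


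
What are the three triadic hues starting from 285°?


Triadic: equally spaced at 120° intervals
H1 = 285°
H2 = (285 + 120) mod 360 = 45°
H3 = (285 + 240) mod 360 = 165°
Triadic = 285°, 45°, 165°


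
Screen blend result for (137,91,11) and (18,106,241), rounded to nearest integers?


Screen: C = 255 - (255-A)×(255-B)/255, rounded to nearest integer
R: 255 - (255-137)×(255-18)/255 = 255 - 27966/255 ≈ 255 - 109.671 = 145.329 → 145
G: 255 - (255-91)×(255-106)/255 = 255 - 24436/255 ≈ 255 - 95.827 = 159.173 → 159
B: 255 - (255-11)×(255-241)/255 = 255 - 3416/255 ≈ 255 - 13.396 = 241.604 → 242
= RGB(145, 159, 242)


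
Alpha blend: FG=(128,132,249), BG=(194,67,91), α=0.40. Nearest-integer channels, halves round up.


C = α×F + (1-α)×B, with 1-α = 0.60
R: 0.40×128 + 0.60×194 = 51.20 + 116.40 = 167.60 → 168
G: 0.40×132 + 0.60×67 = 52.80 + 40.20 = 93.00 → 93
B: 0.40×249 + 0.60×91 = 99.60 + 54.60 = 154.20 → 154
= RGB(168, 93, 154)


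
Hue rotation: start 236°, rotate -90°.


New hue = (H + rotation) mod 360
New hue = (236 -90) mod 360
= 146 mod 360
= 146°


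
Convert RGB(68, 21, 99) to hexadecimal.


R = 68 → 44 (hex)
G = 21 → 15 (hex)
B = 99 → 63 (hex)
Hex = #441563


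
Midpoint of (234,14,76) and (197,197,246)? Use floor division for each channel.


Midpoint: each channel = ⌊(C₁+C₂)/2⌋
R: ⌊(234+197)/2⌋ = 215
G: ⌊(14+197)/2⌋ = 105
B: ⌊(76+246)/2⌋ = 161
= RGB(215, 105, 161)


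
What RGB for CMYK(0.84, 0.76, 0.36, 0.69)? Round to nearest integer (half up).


R = 255 × (1-C) × (1-K) = 255 × 0.16 × 0.31 = 12.648 → 13
G = 255 × (1-M) × (1-K) = 255 × 0.24 × 0.31 = 18.972 → 19
B = 255 × (1-Y) × (1-K) = 255 × 0.64 × 0.31 = 50.592 → 51
= RGB(13, 19, 51)


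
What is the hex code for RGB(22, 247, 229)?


R = 22 → 16 (hex)
G = 247 → F7 (hex)
B = 229 → E5 (hex)
Hex = #16F7E5


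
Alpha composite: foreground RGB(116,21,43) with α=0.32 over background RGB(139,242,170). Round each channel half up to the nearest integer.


C = α×F + (1-α)×B, with 1-α = 0.68
R: 0.32×116 + 0.68×139 = 37.12 + 94.52 = 131.64 → 132
G: 0.32×21 + 0.68×242 = 6.72 + 164.56 = 171.28 → 171
B: 0.32×43 + 0.68×170 = 13.76 + 115.60 = 129.36 → 129
= RGB(132, 171, 129)


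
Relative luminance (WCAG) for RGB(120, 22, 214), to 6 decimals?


Linearize each channel (sRGB transfer function): c = v/255; c_lin = c/12.92 if c ≤ 0.04045, else ((c+0.055)/1.055)^2.4
  R: 120/255 ≈ 0.470588 > 0.04045 → ((0.470588+0.055)/1.055)^2.4 ≈ 0.187821
  G: 22/255 ≈ 0.086275 > 0.04045 → ((0.086275+0.055)/1.055)^2.4 ≈ 0.008023
  B: 214/255 ≈ 0.839216 > 0.04045 → ((0.839216+0.055)/1.055)^2.4 ≈ 0.672443
R_lin = 0.187821, G_lin = 0.008023, B_lin = 0.672443
L = 0.2126×R + 0.7152×G + 0.0722×B
L = 0.2126×0.187821 + 0.7152×0.008023 + 0.0722×0.672443
L ≈ 0.094219


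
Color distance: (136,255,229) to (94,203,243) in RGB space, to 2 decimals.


d = √[(R₁-R₂)² + (G₁-G₂)² + (B₁-B₂)²]
d = √[(136-94)² + (255-203)² + (229-243)²]
d = √[1764 + 2704 + 196]
d = √4664
d ≈ 68.29


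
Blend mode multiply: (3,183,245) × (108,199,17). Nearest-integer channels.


Multiply: C = A×B/255, rounded to nearest integer
R: 3×108/255 = 324/255 ≈ 1.271 → 1
G: 183×199/255 = 36417/255 ≈ 142.812 → 143
B: 245×17/255 = 4165/255 ≈ 16.333 → 16
= RGB(1, 143, 16)


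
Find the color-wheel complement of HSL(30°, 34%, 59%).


Complement = opposite side of color wheel = hue + 180°
H' = (30 + 180) mod 360 = 210°
S and L unchanged.
= HSL(210°, 34%, 59%)


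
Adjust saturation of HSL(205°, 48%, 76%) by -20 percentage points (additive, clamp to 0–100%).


Original S = 48%
Adjustment = -20 percentage points
New S = 48 + (-20) = 28
Clamp to [0, 100] → 28
= HSL(205°, 28%, 76%)


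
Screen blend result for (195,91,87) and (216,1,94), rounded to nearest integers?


Screen: C = 255 - (255-A)×(255-B)/255, rounded to nearest integer
R: 255 - (255-195)×(255-216)/255 = 255 - 2340/255 ≈ 255 - 9.176 = 245.824 → 246
G: 255 - (255-91)×(255-1)/255 = 255 - 41656/255 ≈ 255 - 163.357 = 91.643 → 92
B: 255 - (255-87)×(255-94)/255 = 255 - 27048/255 ≈ 255 - 106.071 = 148.929 → 149
= RGB(246, 92, 149)


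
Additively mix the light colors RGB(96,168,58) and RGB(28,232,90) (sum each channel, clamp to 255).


Additive: each channel = min(255, C₁+C₂)
R: 96+28 = 124 → 124
G: 168+232 = 400 → 255
B: 58+90 = 148 → 148
= RGB(124, 255, 148)


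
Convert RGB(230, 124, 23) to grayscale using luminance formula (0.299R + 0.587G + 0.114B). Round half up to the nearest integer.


Gray = 0.299×R + 0.587×G + 0.114×B
Gray = 0.299×230 + 0.587×124 + 0.114×23
Gray = 68.770 + 72.788 + 2.622
Gray = 144.180 → round half up → 144
Gray = 144


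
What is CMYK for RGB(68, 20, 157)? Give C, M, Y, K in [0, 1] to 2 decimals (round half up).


R'=68/255≈0.2667, G'=20/255≈0.0784, B'=157/255≈0.6157
K = 1 - max(R',G',B') = 1 - 157/255 = 98/255 = 0.38431… → 0.38
(1-R'-K)/(1-K) simplifies to (max-R)/max with max = 157:
C = (157-68)/157 = 89/157 = 0.56687… → 0.57
M = (157-20)/157 = 137/157 = 0.87261… → 0.87
Y = (157-157)/157 = 0/157 = 0 → 0.00
= CMYK(0.57, 0.87, 0.00, 0.38)


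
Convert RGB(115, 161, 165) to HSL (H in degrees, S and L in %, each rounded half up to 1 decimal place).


Normalize: R'=115/255≈0.4510, G'=161/255≈0.6314, B'=165/255≈0.6471
Max=165/255, Min=115/255, Δ=Max-Min=50/255
L = (Max+Min)/2 = (165+115)/510 = 280/510 = 0.54901… → L = 54.9%
L > 0.5 → S = Δ/(2-Max-Min) = 50/(510-165-115) = 50/230 = 0.21739… → S = 21.7%
(the 1/255 factors cancel in S and H, so raw channel differences can be used)
Max is B' → H = 60 × ((R-G)/Δ + 4) = 60 × ((115-161)/50 + 4)
  -46/50 + 4 = -0.92 + 4 = 3.08
  H = 60 × 3.08 = 184.8° → H = 184.8°
= HSL(184.8°, 21.7%, 54.9%)


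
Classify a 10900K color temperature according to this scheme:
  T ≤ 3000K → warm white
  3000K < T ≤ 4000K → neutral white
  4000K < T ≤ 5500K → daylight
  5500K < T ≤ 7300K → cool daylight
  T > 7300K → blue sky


Temperature: 10900K
10900K > 7300K → blue sky
Classification: blue sky


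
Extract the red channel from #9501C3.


Color: #9501C3
R = 95 = 149
G = 01 = 1
B = C3 = 195
Red = 149


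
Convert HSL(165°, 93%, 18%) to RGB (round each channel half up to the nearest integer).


H=165°, S=0.93, L=0.18
C = (1-|2L-1|)×S = (1-|-0.64|)×0.93 = 0.3348
H' = H/60 = 165/60 ≈ 2.7500; X = C×(1-|H' mod 2 - 1|) = 0.2511
m = L - C/2 = 0.18 - 0.1674 = 0.0126
Sector ⌊H'⌋ = 2 → (R',G',B') = (0.0, 0.3348, 0.2511)
RGB = ((R'+m)×255, (G'+m)×255, (B'+m)×255) = (3.213, 88.587, 67.2435)
Round half up → RGB(3, 89, 67)


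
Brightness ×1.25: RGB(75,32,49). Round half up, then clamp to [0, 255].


Multiply each channel by 1.25, round half up, clamp to [0, 255]
R: 75×1.25 = 93.75 → round → 94
G: 32×1.25 = 40
B: 49×1.25 = 61.25 → round → 61
= RGB(94, 40, 61)


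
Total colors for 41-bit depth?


Colors = 2^bits = 2^41
= 2,199,023,255,552 colors


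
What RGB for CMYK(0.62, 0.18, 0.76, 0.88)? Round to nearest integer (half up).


R = 255 × (1-C) × (1-K) = 255 × 0.38 × 0.12 = 11.628 → 12
G = 255 × (1-M) × (1-K) = 255 × 0.82 × 0.12 = 25.092 → 25
B = 255 × (1-Y) × (1-K) = 255 × 0.24 × 0.12 = 7.344 → 7
= RGB(12, 25, 7)


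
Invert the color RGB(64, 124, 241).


Invert: (255-R, 255-G, 255-B)
R: 255-64 = 191
G: 255-124 = 131
B: 255-241 = 14
= RGB(191, 131, 14)


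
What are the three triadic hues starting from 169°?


Triadic: equally spaced at 120° intervals
H1 = 169°
H2 = (169 + 120) mod 360 = 289°
H3 = (169 + 240) mod 360 = 49°
Triadic = 169°, 289°, 49°


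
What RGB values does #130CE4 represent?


13 → 19 (R)
0C → 12 (G)
E4 → 228 (B)
= RGB(19, 12, 228)


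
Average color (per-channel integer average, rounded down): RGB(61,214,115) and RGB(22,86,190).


Midpoint: each channel = ⌊(C₁+C₂)/2⌋
R: ⌊(61+22)/2⌋ = 41
G: ⌊(214+86)/2⌋ = 150
B: ⌊(115+190)/2⌋ = 152
= RGB(41, 150, 152)


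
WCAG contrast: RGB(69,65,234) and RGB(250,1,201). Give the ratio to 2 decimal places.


Linearize each sRGB channel c=v/255: c/12.92 if c ≤ 0.04045 else ((c+0.055)/1.055)^2.4
L = 0.2126×R_lin + 0.7152×G_lin + 0.0722×B_lin
Color 1 (69,65,234):
  R=69: 69/255≈0.2706 > 0.04045 → ((0.2706+0.055)/1.055)^2.4 ≈ 0.05951
  G=65: 65/255≈0.2549 > 0.04045 → ((0.2549+0.055)/1.055)^2.4 ≈ 0.05286
  B=234: 234/255≈0.9176 > 0.04045 → ((0.9176+0.055)/1.055)^2.4 ≈ 0.82279
  L1 = 0.2126×0.05951 + 0.7152×0.05286 + 0.0722×0.82279 ≈ 0.10986
Color 2 (250,1,201):
  R=250: 250/255≈0.9804 > 0.04045 → ((0.9804+0.055)/1.055)^2.4 ≈ 0.95597
  G=1: 1/255≈0.0039 ≤ 0.04045 → 0.0039/12.92 ≈ 0.00030
  B=201: 201/255≈0.7882 > 0.04045 → ((0.7882+0.055)/1.055)^2.4 ≈ 0.58408
  L2 = 0.2126×0.95597 + 0.7152×0.00030 + 0.0722×0.58408 ≈ 0.24563
Lighter = 0.24563, Darker = 0.10986
Ratio = (L_lighter + 0.05) / (L_darker + 0.05)
Ratio = (0.24563 + 0.05) / (0.10986 + 0.05) = 0.29563 / 0.15986 ≈ 1.8493
Ratio ≈ 1.85:1


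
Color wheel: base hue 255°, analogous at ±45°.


Base hue: 255°
Left analog: (255 - 45) mod 360 = 210°
Right analog: (255 + 45) mod 360 = 300°
Analogous hues = 210° and 300°


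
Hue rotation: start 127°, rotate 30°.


New hue = (H + rotation) mod 360
New hue = (127 + 30) mod 360
= 157 mod 360
= 157°


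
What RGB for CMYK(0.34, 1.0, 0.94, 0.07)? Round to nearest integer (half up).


R = 255 × (1-C) × (1-K) = 255 × 0.66 × 0.93 = 156.519 → 157
G = 255 × (1-M) × (1-K) = 255 × 0.00 × 0.93 = 0
B = 255 × (1-Y) × (1-K) = 255 × 0.06 × 0.93 = 14.229 → 14
= RGB(157, 0, 14)


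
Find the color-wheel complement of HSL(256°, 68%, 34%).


Complement = opposite side of color wheel = hue + 180°
H' = (256 + 180) mod 360 = 76°
S and L unchanged.
= HSL(76°, 68%, 34%)


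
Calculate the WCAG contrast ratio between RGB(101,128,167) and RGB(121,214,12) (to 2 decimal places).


Linearize each sRGB channel c=v/255: c/12.92 if c ≤ 0.04045 else ((c+0.055)/1.055)^2.4
L = 0.2126×R_lin + 0.7152×G_lin + 0.0722×B_lin
Color 1 (101,128,167):
  R=101: 101/255≈0.3961 > 0.04045 → ((0.3961+0.055)/1.055)^2.4 ≈ 0.13014
  G=128: 128/255≈0.5020 > 0.04045 → ((0.5020+0.055)/1.055)^2.4 ≈ 0.21586
  B=167: 167/255≈0.6549 > 0.04045 → ((0.6549+0.055)/1.055)^2.4 ≈ 0.38643
  L1 = 0.2126×0.13014 + 0.7152×0.21586 + 0.0722×0.38643 ≈ 0.20995
Color 2 (121,214,12):
  R=121: 121/255≈0.4745 > 0.04045 → ((0.4745+0.055)/1.055)^2.4 ≈ 0.19120
  G=214: 214/255≈0.8392 > 0.04045 → ((0.8392+0.055)/1.055)^2.4 ≈ 0.67244
  B=12: 12/255≈0.0471 > 0.04045 → ((0.0471+0.055)/1.055)^2.4 ≈ 0.00368
  L2 = 0.2126×0.19120 + 0.7152×0.67244 + 0.0722×0.00368 ≈ 0.52185
Lighter = 0.52185, Darker = 0.20995
Ratio = (L_lighter + 0.05) / (L_darker + 0.05)
Ratio = (0.52185 + 0.05) / (0.20995 + 0.05) = 0.57185 / 0.25995 ≈ 2.1998
Ratio ≈ 2.20:1


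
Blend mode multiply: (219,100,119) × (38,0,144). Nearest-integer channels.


Multiply: C = A×B/255, rounded to nearest integer
R: 219×38/255 = 8322/255 ≈ 32.635 → 33
G: 100×0/255 = 0/255 ≈ 0.000 → 0
B: 119×144/255 = 17136/255 ≈ 67.200 → 67
= RGB(33, 0, 67)


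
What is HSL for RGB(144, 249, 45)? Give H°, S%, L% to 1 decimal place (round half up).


Normalize: R'=144/255≈0.5647, G'=249/255≈0.9765, B'=45/255≈0.1765
Max=249/255, Min=45/255, Δ=Max-Min=204/255
L = (Max+Min)/2 = (249+45)/510 = 294/510 = 0.57647… → L = 57.6%
L > 0.5 → S = Δ/(2-Max-Min) = 204/(510-249-45) = 204/216 = 0.94444… → S = 94.4%
(the 1/255 factors cancel in S and H, so raw channel differences can be used)
Max is G' → H = 60 × ((B-R)/Δ + 2) = 60 × ((45-144)/204 + 2)
  -99/204 + 2 = -0.4852… + 2 = 1.5147…
  H = 60 × 1.5147… = 90.882…° → H = 90.9°
= HSL(90.9°, 94.4%, 57.6%)


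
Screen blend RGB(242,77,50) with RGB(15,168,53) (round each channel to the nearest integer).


Screen: C = 255 - (255-A)×(255-B)/255, rounded to nearest integer
R: 255 - (255-242)×(255-15)/255 = 255 - 3120/255 ≈ 255 - 12.235 = 242.765 → 243
G: 255 - (255-77)×(255-168)/255 = 255 - 15486/255 ≈ 255 - 60.729 = 194.271 → 194
B: 255 - (255-50)×(255-53)/255 = 255 - 41410/255 ≈ 255 - 162.392 = 92.608 → 93
= RGB(243, 194, 93)


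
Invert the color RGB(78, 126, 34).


Invert: (255-R, 255-G, 255-B)
R: 255-78 = 177
G: 255-126 = 129
B: 255-34 = 221
= RGB(177, 129, 221)


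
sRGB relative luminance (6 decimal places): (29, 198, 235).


Linearize each channel (sRGB transfer function): c = v/255; c_lin = c/12.92 if c ≤ 0.04045, else ((c+0.055)/1.055)^2.4
  R: 29/255 ≈ 0.113725 > 0.04045 → ((0.113725+0.055)/1.055)^2.4 ≈ 0.012286
  G: 198/255 ≈ 0.776471 > 0.04045 → ((0.776471+0.055)/1.055)^2.4 ≈ 0.564712
  B: 235/255 ≈ 0.921569 > 0.04045 → ((0.921569+0.055)/1.055)^2.4 ≈ 0.830770
R_lin = 0.012286, G_lin = 0.564712, B_lin = 0.830770
L = 0.2126×R + 0.7152×G + 0.0722×B
L = 0.2126×0.012286 + 0.7152×0.564712 + 0.0722×0.830770
L ≈ 0.466475


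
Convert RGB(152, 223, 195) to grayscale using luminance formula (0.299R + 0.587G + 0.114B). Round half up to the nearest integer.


Gray = 0.299×R + 0.587×G + 0.114×B
Gray = 0.299×152 + 0.587×223 + 0.114×195
Gray = 45.448 + 130.901 + 22.230
Gray = 198.579 → round half up → 199
Gray = 199


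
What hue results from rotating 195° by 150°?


New hue = (H + rotation) mod 360
New hue = (195 + 150) mod 360
= 345 mod 360
= 345°


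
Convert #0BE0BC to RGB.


0B → 11 (R)
E0 → 224 (G)
BC → 188 (B)
= RGB(11, 224, 188)


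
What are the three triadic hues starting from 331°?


Triadic: equally spaced at 120° intervals
H1 = 331°
H2 = (331 + 120) mod 360 = 91°
H3 = (331 + 240) mod 360 = 211°
Triadic = 331°, 91°, 211°


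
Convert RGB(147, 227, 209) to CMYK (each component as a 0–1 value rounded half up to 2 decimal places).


R'=147/255≈0.5765, G'=227/255≈0.8902, B'=209/255≈0.8196
K = 1 - max(R',G',B') = 1 - 227/255 = 28/255 = 0.10980… → 0.11
(1-R'-K)/(1-K) simplifies to (max-R)/max with max = 227:
C = (227-147)/227 = 80/227 = 0.35242… → 0.35
M = (227-227)/227 = 0/227 = 0 → 0.00
Y = (227-209)/227 = 18/227 = 0.07929… → 0.08
= CMYK(0.35, 0.00, 0.08, 0.11)


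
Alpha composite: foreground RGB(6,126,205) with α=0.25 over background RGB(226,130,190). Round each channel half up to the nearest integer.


C = α×F + (1-α)×B, with 1-α = 0.75
R: 0.25×6 + 0.75×226 = 1.50 + 169.50 = 171.00 → 171
G: 0.25×126 + 0.75×130 = 31.50 + 97.50 = 129.00 → 129
B: 0.25×205 + 0.75×190 = 51.25 + 142.50 = 193.75 → 194
= RGB(171, 129, 194)


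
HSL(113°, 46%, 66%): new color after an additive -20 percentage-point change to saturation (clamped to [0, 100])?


Original S = 46%
Adjustment = -20 percentage points
New S = 46 + (-20) = 26
Clamp to [0, 100] → 26
= HSL(113°, 26%, 66%)


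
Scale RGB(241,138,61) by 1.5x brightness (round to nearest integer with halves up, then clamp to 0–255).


Multiply each channel by 1.5, round half up, clamp to [0, 255]
R: 241×1.5 = 361.5 → round → 362 → clamp → 255
G: 138×1.5 = 207
B: 61×1.5 = 91.5 → round → 92
= RGB(255, 207, 92)


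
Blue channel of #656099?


Color: #656099
R = 65 = 101
G = 60 = 96
B = 99 = 153
Blue = 153


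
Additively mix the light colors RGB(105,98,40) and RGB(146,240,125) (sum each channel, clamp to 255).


Additive: each channel = min(255, C₁+C₂)
R: 105+146 = 251 → 251
G: 98+240 = 338 → 255
B: 40+125 = 165 → 165
= RGB(251, 255, 165)


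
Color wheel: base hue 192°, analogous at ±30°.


Base hue: 192°
Left analog: (192 - 30) mod 360 = 162°
Right analog: (192 + 30) mod 360 = 222°
Analogous hues = 162° and 222°


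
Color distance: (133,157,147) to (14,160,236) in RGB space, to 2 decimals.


d = √[(R₁-R₂)² + (G₁-G₂)² + (B₁-B₂)²]
d = √[(133-14)² + (157-160)² + (147-236)²]
d = √[14161 + 9 + 7921]
d = √22091
d ≈ 148.63


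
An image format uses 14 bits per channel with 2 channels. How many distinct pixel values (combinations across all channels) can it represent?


Total bits = 14 bits/channel × 2 channels = 28 bits
Distinct pixel values = 2^28
= 268,435,456 pixel values


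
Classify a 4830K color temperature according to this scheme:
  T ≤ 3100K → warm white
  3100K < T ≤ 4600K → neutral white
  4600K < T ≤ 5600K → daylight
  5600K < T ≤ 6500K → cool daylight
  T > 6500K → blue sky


Temperature: 4830K
4600K < 4830K ≤ 5600K → daylight
Classification: daylight


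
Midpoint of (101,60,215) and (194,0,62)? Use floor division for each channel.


Midpoint: each channel = ⌊(C₁+C₂)/2⌋
R: ⌊(101+194)/2⌋ = 147
G: ⌊(60+0)/2⌋ = 30
B: ⌊(215+62)/2⌋ = 138
= RGB(147, 30, 138)


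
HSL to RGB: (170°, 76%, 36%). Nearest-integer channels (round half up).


H=170°, S=0.76, L=0.36
C = (1-|2L-1|)×S = (1-|-0.28|)×0.76 = 0.5472
H' = H/60 = 170/60 ≈ 2.8333; X = C×(1-|H' mod 2 - 1|) = 0.456
m = L - C/2 = 0.36 - 0.2736 = 0.0864
Sector ⌊H'⌋ = 2 → (R',G',B') = (0.0, 0.5472, 0.456)
RGB = ((R'+m)×255, (G'+m)×255, (B'+m)×255) = (22.032, 161.568, 138.312)
Round half up → RGB(22, 162, 138)


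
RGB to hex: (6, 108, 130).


R = 6 → 06 (hex)
G = 108 → 6C (hex)
B = 130 → 82 (hex)
Hex = #066C82


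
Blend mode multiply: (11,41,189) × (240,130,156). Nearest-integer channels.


Multiply: C = A×B/255, rounded to nearest integer
R: 11×240/255 = 2640/255 ≈ 10.353 → 10
G: 41×130/255 = 5330/255 ≈ 20.902 → 21
B: 189×156/255 = 29484/255 ≈ 115.624 → 116
= RGB(10, 21, 116)


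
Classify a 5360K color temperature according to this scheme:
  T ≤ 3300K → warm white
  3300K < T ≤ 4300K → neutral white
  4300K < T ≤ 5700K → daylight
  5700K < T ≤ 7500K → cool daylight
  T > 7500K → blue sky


Temperature: 5360K
4300K < 5360K ≤ 5700K → daylight
Classification: daylight


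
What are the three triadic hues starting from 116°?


Triadic: equally spaced at 120° intervals
H1 = 116°
H2 = (116 + 120) mod 360 = 236°
H3 = (116 + 240) mod 360 = 356°
Triadic = 116°, 236°, 356°


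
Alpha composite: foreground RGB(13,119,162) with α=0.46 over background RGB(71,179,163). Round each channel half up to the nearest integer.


C = α×F + (1-α)×B, with 1-α = 0.54
R: 0.46×13 + 0.54×71 = 5.98 + 38.34 = 44.32 → 44
G: 0.46×119 + 0.54×179 = 54.74 + 96.66 = 151.40 → 151
B: 0.46×162 + 0.54×163 = 74.52 + 88.02 = 162.54 → 163
= RGB(44, 151, 163)


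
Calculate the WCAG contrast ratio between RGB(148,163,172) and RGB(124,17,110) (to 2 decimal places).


Linearize each sRGB channel c=v/255: c/12.92 if c ≤ 0.04045 else ((c+0.055)/1.055)^2.4
L = 0.2126×R_lin + 0.7152×G_lin + 0.0722×B_lin
Color 1 (148,163,172):
  R=148: 148/255≈0.5804 > 0.04045 → ((0.5804+0.055)/1.055)^2.4 ≈ 0.29614
  G=163: 163/255≈0.6392 > 0.04045 → ((0.6392+0.055)/1.055)^2.4 ≈ 0.36625
  B=172: 172/255≈0.6745 > 0.04045 → ((0.6745+0.055)/1.055)^2.4 ≈ 0.41254
  L1 = 0.2126×0.29614 + 0.7152×0.36625 + 0.0722×0.41254 ≈ 0.35469
Color 2 (124,17,110):
  R=124: 124/255≈0.4863 > 0.04045 → ((0.4863+0.055)/1.055)^2.4 ≈ 0.20156
  G=17: 17/255≈0.0667 > 0.04045 → ((0.0667+0.055)/1.055)^2.4 ≈ 0.00561
  B=110: 110/255≈0.4314 > 0.04045 → ((0.4314+0.055)/1.055)^2.4 ≈ 0.15593
  L2 = 0.2126×0.20156 + 0.7152×0.00561 + 0.0722×0.15593 ≈ 0.05812
Lighter = 0.35469, Darker = 0.05812
Ratio = (L_lighter + 0.05) / (L_darker + 0.05)
Ratio = (0.35469 + 0.05) / (0.05812 + 0.05) = 0.40469 / 0.10812 ≈ 3.7430
Ratio ≈ 3.74:1


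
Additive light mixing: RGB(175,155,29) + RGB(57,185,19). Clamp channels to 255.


Additive: each channel = min(255, C₁+C₂)
R: 175+57 = 232 → 232
G: 155+185 = 340 → 255
B: 29+19 = 48 → 48
= RGB(232, 255, 48)


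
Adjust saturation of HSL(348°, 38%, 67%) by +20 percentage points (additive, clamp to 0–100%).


Original S = 38%
Adjustment = +20 percentage points
New S = 38 + (20) = 58
Clamp to [0, 100] → 58
= HSL(348°, 58%, 67%)


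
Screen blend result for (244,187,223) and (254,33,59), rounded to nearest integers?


Screen: C = 255 - (255-A)×(255-B)/255, rounded to nearest integer
R: 255 - (255-244)×(255-254)/255 = 255 - 11/255 ≈ 255 - 0.043 = 254.957 → 255
G: 255 - (255-187)×(255-33)/255 = 255 - 15096/255 ≈ 255 - 59.200 = 195.800 → 196
B: 255 - (255-223)×(255-59)/255 = 255 - 6272/255 ≈ 255 - 24.596 = 230.404 → 230
= RGB(255, 196, 230)


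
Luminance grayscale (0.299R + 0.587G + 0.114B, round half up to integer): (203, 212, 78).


Gray = 0.299×R + 0.587×G + 0.114×B
Gray = 0.299×203 + 0.587×212 + 0.114×78
Gray = 60.697 + 124.444 + 8.892
Gray = 194.033 → round half up → 194
Gray = 194


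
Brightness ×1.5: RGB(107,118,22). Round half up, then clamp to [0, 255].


Multiply each channel by 1.5, round half up, clamp to [0, 255]
R: 107×1.5 = 160.5 → round → 161
G: 118×1.5 = 177
B: 22×1.5 = 33
= RGB(161, 177, 33)


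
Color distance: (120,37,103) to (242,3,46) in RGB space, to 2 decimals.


d = √[(R₁-R₂)² + (G₁-G₂)² + (B₁-B₂)²]
d = √[(120-242)² + (37-3)² + (103-46)²]
d = √[14884 + 1156 + 3249]
d = √19289
d ≈ 138.88


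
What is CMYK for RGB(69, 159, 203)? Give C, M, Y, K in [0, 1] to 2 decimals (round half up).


R'=69/255≈0.2706, G'=159/255≈0.6235, B'=203/255≈0.7961
K = 1 - max(R',G',B') = 1 - 203/255 = 52/255 = 0.20392… → 0.20
(1-R'-K)/(1-K) simplifies to (max-R)/max with max = 203:
C = (203-69)/203 = 134/203 = 0.66009… → 0.66
M = (203-159)/203 = 44/203 = 0.21674… → 0.22
Y = (203-203)/203 = 0/203 = 0 → 0.00
= CMYK(0.66, 0.22, 0.00, 0.20)


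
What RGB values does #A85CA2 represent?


A8 → 168 (R)
5C → 92 (G)
A2 → 162 (B)
= RGB(168, 92, 162)


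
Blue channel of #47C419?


Color: #47C419
R = 47 = 71
G = C4 = 196
B = 19 = 25
Blue = 25


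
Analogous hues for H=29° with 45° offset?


Base hue: 29°
Left analog: (29 - 45) mod 360 = 344°
Right analog: (29 + 45) mod 360 = 74°
Analogous hues = 344° and 74°


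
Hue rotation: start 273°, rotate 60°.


New hue = (H + rotation) mod 360
New hue = (273 + 60) mod 360
= 333 mod 360
= 333°


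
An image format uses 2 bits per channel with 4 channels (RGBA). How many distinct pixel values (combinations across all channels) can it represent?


Total bits = 2 bits/channel × 4 channels = 8 bits
Distinct pixel values = 2^8
= 256 pixel values


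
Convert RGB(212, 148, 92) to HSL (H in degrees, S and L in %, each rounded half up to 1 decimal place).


Normalize: R'=212/255≈0.8314, G'=148/255≈0.5804, B'=92/255≈0.3608
Max=212/255, Min=92/255, Δ=Max-Min=120/255
L = (Max+Min)/2 = (212+92)/510 = 304/510 = 0.59607… → L = 59.6%
L > 0.5 → S = Δ/(2-Max-Min) = 120/(510-212-92) = 120/206 = 0.58252… → S = 58.3%
(the 1/255 factors cancel in S and H, so raw channel differences can be used)
Max is R' → H = 60 × (((G-B)/Δ) mod 6) = 60 × (((148-92)/120) mod 6)
  56/120 = 0.4666…
  H = 60 × 0.4666… = 28° → H = 28.0°
= HSL(28.0°, 58.3%, 59.6%)


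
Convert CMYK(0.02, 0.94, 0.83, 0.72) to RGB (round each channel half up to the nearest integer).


R = 255 × (1-C) × (1-K) = 255 × 0.98 × 0.28 = 69.972 → 70
G = 255 × (1-M) × (1-K) = 255 × 0.06 × 0.28 = 4.284 → 4
B = 255 × (1-Y) × (1-K) = 255 × 0.17 × 0.28 = 12.138 → 12
= RGB(70, 4, 12)


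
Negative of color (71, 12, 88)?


Invert: (255-R, 255-G, 255-B)
R: 255-71 = 184
G: 255-12 = 243
B: 255-88 = 167
= RGB(184, 243, 167)


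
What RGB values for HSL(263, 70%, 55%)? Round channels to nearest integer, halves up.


H=263°, S=0.70, L=0.55
C = (1-|2L-1|)×S = (1-|0.10|)×0.70 = 0.63
H' = H/60 = 263/60 ≈ 4.3833; X = C×(1-|H' mod 2 - 1|) = 0.2415
m = L - C/2 = 0.55 - 0.315 = 0.235
Sector ⌊H'⌋ = 4 → (R',G',B') = (0.2415, 0.0, 0.63)
RGB = ((R'+m)×255, (G'+m)×255, (B'+m)×255) = (121.5075, 59.925, 220.575)
Round half up → RGB(122, 60, 221)


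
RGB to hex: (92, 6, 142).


R = 92 → 5C (hex)
G = 6 → 06 (hex)
B = 142 → 8E (hex)
Hex = #5C068E


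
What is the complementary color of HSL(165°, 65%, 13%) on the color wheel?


Complement = opposite side of color wheel = hue + 180°
H' = (165 + 180) mod 360 = 345°
S and L unchanged.
= HSL(345°, 65%, 13%)


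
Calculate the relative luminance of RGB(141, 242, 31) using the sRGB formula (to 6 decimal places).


Linearize each channel (sRGB transfer function): c = v/255; c_lin = c/12.92 if c ≤ 0.04045, else ((c+0.055)/1.055)^2.4
  R: 141/255 ≈ 0.552941 > 0.04045 → ((0.552941+0.055)/1.055)^2.4 ≈ 0.266356
  G: 242/255 ≈ 0.949020 > 0.04045 → ((0.949020+0.055)/1.055)^2.4 ≈ 0.887923
  B: 31/255 ≈ 0.121569 > 0.04045 → ((0.121569+0.055)/1.055)^2.4 ≈ 0.013702
R_lin = 0.266356, G_lin = 0.887923, B_lin = 0.013702
L = 0.2126×R + 0.7152×G + 0.0722×B
L = 0.2126×0.266356 + 0.7152×0.887923 + 0.0722×0.013702
L ≈ 0.692659


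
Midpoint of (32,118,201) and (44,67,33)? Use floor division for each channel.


Midpoint: each channel = ⌊(C₁+C₂)/2⌋
R: ⌊(32+44)/2⌋ = 38
G: ⌊(118+67)/2⌋ = 92
B: ⌊(201+33)/2⌋ = 117
= RGB(38, 92, 117)


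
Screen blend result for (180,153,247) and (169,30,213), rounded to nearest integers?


Screen: C = 255 - (255-A)×(255-B)/255, rounded to nearest integer
R: 255 - (255-180)×(255-169)/255 = 255 - 6450/255 ≈ 255 - 25.294 = 229.706 → 230
G: 255 - (255-153)×(255-30)/255 = 255 - 22950/255 ≈ 255 - 90.000 = 165.000 → 165
B: 255 - (255-247)×(255-213)/255 = 255 - 336/255 ≈ 255 - 1.318 = 253.682 → 254
= RGB(230, 165, 254)


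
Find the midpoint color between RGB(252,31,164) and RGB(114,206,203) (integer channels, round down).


Midpoint: each channel = ⌊(C₁+C₂)/2⌋
R: ⌊(252+114)/2⌋ = 183
G: ⌊(31+206)/2⌋ = 118
B: ⌊(164+203)/2⌋ = 183
= RGB(183, 118, 183)


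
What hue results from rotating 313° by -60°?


New hue = (H + rotation) mod 360
New hue = (313 -60) mod 360
= 253 mod 360
= 253°


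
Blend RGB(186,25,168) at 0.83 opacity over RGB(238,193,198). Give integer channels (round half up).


C = α×F + (1-α)×B, with 1-α = 0.17
R: 0.83×186 + 0.17×238 = 154.38 + 40.46 = 194.84 → 195
G: 0.83×25 + 0.17×193 = 20.75 + 32.81 = 53.56 → 54
B: 0.83×168 + 0.17×198 = 139.44 + 33.66 = 173.10 → 173
= RGB(195, 54, 173)


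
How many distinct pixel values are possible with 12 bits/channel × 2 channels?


Total bits = 12 bits/channel × 2 channels = 24 bits
Distinct pixel values = 2^24
= 16,777,216 pixel values


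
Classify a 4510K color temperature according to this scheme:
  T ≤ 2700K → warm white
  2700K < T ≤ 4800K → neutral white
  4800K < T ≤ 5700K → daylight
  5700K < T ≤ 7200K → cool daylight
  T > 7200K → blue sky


Temperature: 4510K
2700K < 4510K ≤ 4800K → neutral white
Classification: neutral white


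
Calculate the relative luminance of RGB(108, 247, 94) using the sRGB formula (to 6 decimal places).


Linearize each channel (sRGB transfer function): c = v/255; c_lin = c/12.92 if c ≤ 0.04045, else ((c+0.055)/1.055)^2.4
  R: 108/255 ≈ 0.423529 > 0.04045 → ((0.423529+0.055)/1.055)^2.4 ≈ 0.149960
  G: 247/255 ≈ 0.968627 > 0.04045 → ((0.968627+0.055)/1.055)^2.4 ≈ 0.930111
  B: 94/255 ≈ 0.368627 > 0.04045 → ((0.368627+0.055)/1.055)^2.4 ≈ 0.111932
R_lin = 0.149960, G_lin = 0.930111, B_lin = 0.111932
L = 0.2126×R + 0.7152×G + 0.0722×B
L = 0.2126×0.149960 + 0.7152×0.930111 + 0.0722×0.111932
L ≈ 0.705178


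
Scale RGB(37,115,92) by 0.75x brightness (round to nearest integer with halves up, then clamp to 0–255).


Multiply each channel by 0.75, round half up, clamp to [0, 255]
R: 37×0.75 = 27.75 → round → 28
G: 115×0.75 = 86.25 → round → 86
B: 92×0.75 = 69
= RGB(28, 86, 69)


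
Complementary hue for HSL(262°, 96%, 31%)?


Complement = opposite side of color wheel = hue + 180°
H' = (262 + 180) mod 360 = 82°
S and L unchanged.
= HSL(82°, 96%, 31%)


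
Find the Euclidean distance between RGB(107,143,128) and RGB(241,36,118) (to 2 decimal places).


d = √[(R₁-R₂)² + (G₁-G₂)² + (B₁-B₂)²]
d = √[(107-241)² + (143-36)² + (128-118)²]
d = √[17956 + 11449 + 100]
d = √29505
d ≈ 171.77


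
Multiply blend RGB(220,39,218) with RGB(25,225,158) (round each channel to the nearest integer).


Multiply: C = A×B/255, rounded to nearest integer
R: 220×25/255 = 5500/255 ≈ 21.569 → 22
G: 39×225/255 = 8775/255 ≈ 34.412 → 34
B: 218×158/255 = 34444/255 ≈ 135.075 → 135
= RGB(22, 34, 135)


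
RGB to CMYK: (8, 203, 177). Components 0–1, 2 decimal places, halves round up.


R'=8/255≈0.0314, G'=203/255≈0.7961, B'=177/255≈0.6941
K = 1 - max(R',G',B') = 1 - 203/255 = 52/255 = 0.20392… → 0.20
(1-R'-K)/(1-K) simplifies to (max-R)/max with max = 203:
C = (203-8)/203 = 195/203 = 0.96059… → 0.96
M = (203-203)/203 = 0/203 = 0 → 0.00
Y = (203-177)/203 = 26/203 = 0.12807… → 0.13
= CMYK(0.96, 0.00, 0.13, 0.20)


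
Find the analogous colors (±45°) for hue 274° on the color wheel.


Base hue: 274°
Left analog: (274 - 45) mod 360 = 229°
Right analog: (274 + 45) mod 360 = 319°
Analogous hues = 229° and 319°


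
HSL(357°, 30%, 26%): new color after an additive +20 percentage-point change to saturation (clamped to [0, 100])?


Original S = 30%
Adjustment = +20 percentage points
New S = 30 + (20) = 50
Clamp to [0, 100] → 50
= HSL(357°, 50%, 26%)


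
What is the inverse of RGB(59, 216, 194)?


Invert: (255-R, 255-G, 255-B)
R: 255-59 = 196
G: 255-216 = 39
B: 255-194 = 61
= RGB(196, 39, 61)


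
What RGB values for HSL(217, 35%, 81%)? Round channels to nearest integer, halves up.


H=217°, S=0.35, L=0.81
C = (1-|2L-1|)×S = (1-|0.62|)×0.35 = 0.133
H' = H/60 = 217/60 ≈ 3.6167; X = C×(1-|H' mod 2 - 1|) ≈ 0.0510
m = L - C/2 = 0.81 - 0.0665 = 0.7435
Sector ⌊H'⌋ = 3 → (R',G',B') = (0.0, ≈0.0510, 0.133)
RGB = ((R'+m)×255, (G'+m)×255, (B'+m)×255) = (189.5925, 202.59325, 223.5075)
Round half up → RGB(190, 203, 224)


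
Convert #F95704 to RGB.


F9 → 249 (R)
57 → 87 (G)
04 → 4 (B)
= RGB(249, 87, 4)


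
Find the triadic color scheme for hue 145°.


Triadic: equally spaced at 120° intervals
H1 = 145°
H2 = (145 + 120) mod 360 = 265°
H3 = (145 + 240) mod 360 = 25°
Triadic = 145°, 265°, 25°


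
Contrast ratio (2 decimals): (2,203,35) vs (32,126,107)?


Linearize each sRGB channel c=v/255: c/12.92 if c ≤ 0.04045 else ((c+0.055)/1.055)^2.4
L = 0.2126×R_lin + 0.7152×G_lin + 0.0722×B_lin
Color 1 (2,203,35):
  R=2: 2/255≈0.0078 ≤ 0.04045 → 0.0078/12.92 ≈ 0.00061
  G=203: 203/255≈0.7961 > 0.04045 → ((0.7961+0.055)/1.055)^2.4 ≈ 0.59720
  B=35: 35/255≈0.1373 > 0.04045 → ((0.1373+0.055)/1.055)^2.4 ≈ 0.01681
  L1 = 0.2126×0.00061 + 0.7152×0.59720 + 0.0722×0.01681 ≈ 0.42846
Color 2 (32,126,107):
  R=32: 32/255≈0.1255 > 0.04045 → ((0.1255+0.055)/1.055)^2.4 ≈ 0.01444
  G=126: 126/255≈0.4941 > 0.04045 → ((0.4941+0.055)/1.055)^2.4 ≈ 0.20864
  B=107: 107/255≈0.4196 > 0.04045 → ((0.4196+0.055)/1.055)^2.4 ≈ 0.14703
  L2 = 0.2126×0.01444 + 0.7152×0.20864 + 0.0722×0.14703 ≈ 0.16290
Lighter = 0.42846, Darker = 0.16290
Ratio = (L_lighter + 0.05) / (L_darker + 0.05)
Ratio = (0.42846 + 0.05) / (0.16290 + 0.05) = 0.47846 / 0.21290 ≈ 2.2473
Ratio ≈ 2.25:1


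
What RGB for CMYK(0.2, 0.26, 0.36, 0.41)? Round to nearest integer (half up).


R = 255 × (1-C) × (1-K) = 255 × 0.80 × 0.59 = 120.36 → 120
G = 255 × (1-M) × (1-K) = 255 × 0.74 × 0.59 = 111.333 → 111
B = 255 × (1-Y) × (1-K) = 255 × 0.64 × 0.59 = 96.288 → 96
= RGB(120, 111, 96)


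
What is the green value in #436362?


Color: #436362
R = 43 = 67
G = 63 = 99
B = 62 = 98
Green = 99


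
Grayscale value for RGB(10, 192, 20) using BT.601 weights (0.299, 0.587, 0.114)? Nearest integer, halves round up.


Gray = 0.299×R + 0.587×G + 0.114×B
Gray = 0.299×10 + 0.587×192 + 0.114×20
Gray = 2.990 + 112.704 + 2.280
Gray = 117.974 → round half up → 118
Gray = 118


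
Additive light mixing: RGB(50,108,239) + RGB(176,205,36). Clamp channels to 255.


Additive: each channel = min(255, C₁+C₂)
R: 50+176 = 226 → 226
G: 108+205 = 313 → 255
B: 239+36 = 275 → 255
= RGB(226, 255, 255)


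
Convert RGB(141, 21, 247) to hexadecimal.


R = 141 → 8D (hex)
G = 21 → 15 (hex)
B = 247 → F7 (hex)
Hex = #8D15F7


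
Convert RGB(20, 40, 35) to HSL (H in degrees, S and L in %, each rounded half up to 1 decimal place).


Normalize: R'=20/255≈0.0784, G'=40/255≈0.1569, B'=35/255≈0.1373
Max=40/255, Min=20/255, Δ=Max-Min=20/255
L = (Max+Min)/2 = (40+20)/510 = 60/510 = 0.11764… → L = 11.8%
L ≤ 0.5 → S = Δ/(Max+Min) = 20/(40+20) = 20/60 = 0.33333… → S = 33.3%
(the 1/255 factors cancel in S and H, so raw channel differences can be used)
Max is G' → H = 60 × ((B-R)/Δ + 2) = 60 × ((35-20)/20 + 2)
  15/20 + 2 = 0.75 + 2 = 2.75
  H = 60 × 2.75 = 165° → H = 165.0°
= HSL(165.0°, 33.3%, 11.8%)


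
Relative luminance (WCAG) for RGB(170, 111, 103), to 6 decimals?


Linearize each channel (sRGB transfer function): c = v/255; c_lin = c/12.92 if c ≤ 0.04045, else ((c+0.055)/1.055)^2.4
  R: 170/255 ≈ 0.666667 > 0.04045 → ((0.666667+0.055)/1.055)^2.4 ≈ 0.401978
  G: 111/255 ≈ 0.435294 > 0.04045 → ((0.435294+0.055)/1.055)^2.4 ≈ 0.158961
  B: 103/255 ≈ 0.403922 > 0.04045 → ((0.403922+0.055)/1.055)^2.4 ≈ 0.135633
R_lin = 0.401978, G_lin = 0.158961, B_lin = 0.135633
L = 0.2126×R + 0.7152×G + 0.0722×B
L = 0.2126×0.401978 + 0.7152×0.158961 + 0.0722×0.135633
L ≈ 0.208942


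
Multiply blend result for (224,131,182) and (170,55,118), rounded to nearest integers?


Multiply: C = A×B/255, rounded to nearest integer
R: 224×170/255 = 38080/255 ≈ 149.333 → 149
G: 131×55/255 = 7205/255 ≈ 28.255 → 28
B: 182×118/255 = 21476/255 ≈ 84.220 → 84
= RGB(149, 28, 84)


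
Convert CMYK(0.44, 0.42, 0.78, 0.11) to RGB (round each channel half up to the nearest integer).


R = 255 × (1-C) × (1-K) = 255 × 0.56 × 0.89 = 127.092 → 127
G = 255 × (1-M) × (1-K) = 255 × 0.58 × 0.89 = 131.631 → 132
B = 255 × (1-Y) × (1-K) = 255 × 0.22 × 0.89 = 49.929 → 50
= RGB(127, 132, 50)


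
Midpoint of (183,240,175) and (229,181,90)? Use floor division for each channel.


Midpoint: each channel = ⌊(C₁+C₂)/2⌋
R: ⌊(183+229)/2⌋ = 206
G: ⌊(240+181)/2⌋ = 210
B: ⌊(175+90)/2⌋ = 132
= RGB(206, 210, 132)


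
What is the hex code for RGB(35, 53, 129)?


R = 35 → 23 (hex)
G = 53 → 35 (hex)
B = 129 → 81 (hex)
Hex = #233581


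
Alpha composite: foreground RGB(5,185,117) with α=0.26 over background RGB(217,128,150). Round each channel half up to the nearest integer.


C = α×F + (1-α)×B, with 1-α = 0.74
R: 0.26×5 + 0.74×217 = 1.30 + 160.58 = 161.88 → 162
G: 0.26×185 + 0.74×128 = 48.10 + 94.72 = 142.82 → 143
B: 0.26×117 + 0.74×150 = 30.42 + 111.00 = 141.42 → 141
= RGB(162, 143, 141)


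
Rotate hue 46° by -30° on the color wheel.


New hue = (H + rotation) mod 360
New hue = (46 -30) mod 360
= 16 mod 360
= 16°


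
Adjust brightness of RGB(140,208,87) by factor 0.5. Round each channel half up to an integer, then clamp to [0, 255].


Multiply each channel by 0.5, round half up, clamp to [0, 255]
R: 140×0.5 = 70
G: 208×0.5 = 104
B: 87×0.5 = 43.5 → round → 44
= RGB(70, 104, 44)


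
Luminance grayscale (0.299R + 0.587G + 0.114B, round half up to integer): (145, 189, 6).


Gray = 0.299×R + 0.587×G + 0.114×B
Gray = 0.299×145 + 0.587×189 + 0.114×6
Gray = 43.355 + 110.943 + 0.684
Gray = 154.982 → round half up → 155
Gray = 155


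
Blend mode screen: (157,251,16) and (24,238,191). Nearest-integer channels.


Screen: C = 255 - (255-A)×(255-B)/255, rounded to nearest integer
R: 255 - (255-157)×(255-24)/255 = 255 - 22638/255 ≈ 255 - 88.776 = 166.224 → 166
G: 255 - (255-251)×(255-238)/255 = 255 - 68/255 ≈ 255 - 0.267 = 254.733 → 255
B: 255 - (255-16)×(255-191)/255 = 255 - 15296/255 ≈ 255 - 59.984 = 195.016 → 195
= RGB(166, 255, 195)


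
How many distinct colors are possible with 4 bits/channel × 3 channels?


Total bits = 4 bits/channel × 3 channels = 12 bits
Distinct colors = 2^12
= 4,096 colors


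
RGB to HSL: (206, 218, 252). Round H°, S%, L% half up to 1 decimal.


Normalize: R'=206/255≈0.8078, G'=218/255≈0.8549, B'=252/255≈0.9882
Max=252/255, Min=206/255, Δ=Max-Min=46/255
L = (Max+Min)/2 = (252+206)/510 = 458/510 = 0.89803… → L = 89.8%
L > 0.5 → S = Δ/(2-Max-Min) = 46/(510-252-206) = 46/52 = 0.88461… → S = 88.5%
(the 1/255 factors cancel in S and H, so raw channel differences can be used)
Max is B' → H = 60 × ((R-G)/Δ + 4) = 60 × ((206-218)/46 + 4)
  -12/46 + 4 = -0.2608… + 4 = 3.7391…
  H = 60 × 3.7391… = 224.347…° → H = 224.3°
= HSL(224.3°, 88.5%, 89.8%)


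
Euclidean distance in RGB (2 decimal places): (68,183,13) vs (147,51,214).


d = √[(R₁-R₂)² + (G₁-G₂)² + (B₁-B₂)²]
d = √[(68-147)² + (183-51)² + (13-214)²]
d = √[6241 + 17424 + 40401]
d = √64066
d ≈ 253.11


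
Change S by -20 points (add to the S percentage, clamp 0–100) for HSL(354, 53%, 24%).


Original S = 53%
Adjustment = -20 percentage points
New S = 53 + (-20) = 33
Clamp to [0, 100] → 33
= HSL(354°, 33%, 24%)


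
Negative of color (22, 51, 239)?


Invert: (255-R, 255-G, 255-B)
R: 255-22 = 233
G: 255-51 = 204
B: 255-239 = 16
= RGB(233, 204, 16)


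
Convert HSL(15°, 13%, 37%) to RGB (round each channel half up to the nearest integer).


H=15°, S=0.13, L=0.37
C = (1-|2L-1|)×S = (1-|-0.26|)×0.13 = 0.0962
H' = H/60 = 15/60 ≈ 0.2500; X = C×(1-|H' mod 2 - 1|) = 0.02405
m = L - C/2 = 0.37 - 0.0481 = 0.3219
Sector ⌊H'⌋ = 0 → (R',G',B') = (0.0962, 0.02405, 0.0)
RGB = ((R'+m)×255, (G'+m)×255, (B'+m)×255) = (106.6155, 88.21725, 82.0845)
Round half up → RGB(107, 88, 82)


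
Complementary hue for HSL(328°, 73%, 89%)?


Complement = opposite side of color wheel = hue + 180°
H' = (328 + 180) mod 360 = 148°
S and L unchanged.
= HSL(148°, 73%, 89%)


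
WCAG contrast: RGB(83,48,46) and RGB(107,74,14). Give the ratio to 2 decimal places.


Linearize each sRGB channel c=v/255: c/12.92 if c ≤ 0.04045 else ((c+0.055)/1.055)^2.4
L = 0.2126×R_lin + 0.7152×G_lin + 0.0722×B_lin
Color 1 (83,48,46):
  R=83: 83/255≈0.3255 > 0.04045 → ((0.3255+0.055)/1.055)^2.4 ≈ 0.08650
  G=48: 48/255≈0.1882 > 0.04045 → ((0.1882+0.055)/1.055)^2.4 ≈ 0.02956
  B=46: 46/255≈0.1804 > 0.04045 → ((0.1804+0.055)/1.055)^2.4 ≈ 0.02732
  L1 = 0.2126×0.08650 + 0.7152×0.02956 + 0.0722×0.02732 ≈ 0.04150
Color 2 (107,74,14):
  R=107: 107/255≈0.4196 > 0.04045 → ((0.4196+0.055)/1.055)^2.4 ≈ 0.14703
  G=74: 74/255≈0.2902 > 0.04045 → ((0.2902+0.055)/1.055)^2.4 ≈ 0.06848
  B=14: 14/255≈0.0549 > 0.04045 → ((0.0549+0.055)/1.055)^2.4 ≈ 0.00439
  L2 = 0.2126×0.14703 + 0.7152×0.06848 + 0.0722×0.00439 ≈ 0.08055
Lighter = 0.08055, Darker = 0.04150
Ratio = (L_lighter + 0.05) / (L_darker + 0.05)
Ratio = (0.08055 + 0.05) / (0.04150 + 0.05) = 0.13055 / 0.09150 ≈ 1.4268
Ratio ≈ 1.43:1
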